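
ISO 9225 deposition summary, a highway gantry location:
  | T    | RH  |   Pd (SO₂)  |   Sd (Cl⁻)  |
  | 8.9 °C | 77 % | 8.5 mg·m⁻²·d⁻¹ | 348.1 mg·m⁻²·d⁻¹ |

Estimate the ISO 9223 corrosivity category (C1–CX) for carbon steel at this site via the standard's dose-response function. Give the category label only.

carbon steel: T≤10 °C ⇒ hinge +0.150·(8.9−10) = -0.1650
  Pd branch = 1.77·Pd^0.52·e^(0.02·RH+f) = 21.3 μm/a
  Cl⁻ term: 0.102·348.1^0.62·exp(0.033·77+0.04·8.9) = 69.6
  sum: 21.3 + 69.6 → r_corr = 90.9 μm/a
90.9 μm/a falls in (80, 200] for carbon steel → category C5

C5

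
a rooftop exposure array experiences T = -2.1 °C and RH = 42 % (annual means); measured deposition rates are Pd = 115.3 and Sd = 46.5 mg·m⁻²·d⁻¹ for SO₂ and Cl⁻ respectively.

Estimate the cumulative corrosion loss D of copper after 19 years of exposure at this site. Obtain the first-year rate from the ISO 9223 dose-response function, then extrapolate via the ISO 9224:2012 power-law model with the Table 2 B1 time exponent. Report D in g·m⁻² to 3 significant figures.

D(19) = 10.6 g·m⁻²

copper: T≤10 °C ⇒ hinge +0.126·(-2.1−10) = -1.5246
  SO₂ term: 0.0053·115.3^0.26·exp(0.059·42-1.5246) = 0.04725
  Sd branch = 0.01025·Sd^0.27·e^(0.036·RH+0.049·T) = 0.1183 μm/a
  sum: 0.04725 + 0.1183 → r_corr = 0.1655 μm/a
ISO 9224: D(t) = r_corr · t^b with b = 0.667 (copper, B1)
  D(19) = 0.1655 × 19^0.667 = 0.1655 × 7.127 = 1.18 μm
  Mass loss = 1.18 μm × 8.96 g/cm³ = 10.57 g·m⁻²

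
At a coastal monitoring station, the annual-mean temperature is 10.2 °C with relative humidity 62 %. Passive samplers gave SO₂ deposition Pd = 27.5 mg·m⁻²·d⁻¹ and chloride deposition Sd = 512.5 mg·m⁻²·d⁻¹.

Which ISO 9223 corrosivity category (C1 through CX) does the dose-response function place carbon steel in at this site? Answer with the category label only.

carbon steel: temperature factor f = -0.054·(0.2) = -0.0108
  sulphur-dioxide contribution → 33.9 μm/a
  chloride contribution → 56.8 μm/a
  total first-year rate 90.71 μm/a
90.7 μm/a falls in (80, 200] for carbon steel → category C5

C5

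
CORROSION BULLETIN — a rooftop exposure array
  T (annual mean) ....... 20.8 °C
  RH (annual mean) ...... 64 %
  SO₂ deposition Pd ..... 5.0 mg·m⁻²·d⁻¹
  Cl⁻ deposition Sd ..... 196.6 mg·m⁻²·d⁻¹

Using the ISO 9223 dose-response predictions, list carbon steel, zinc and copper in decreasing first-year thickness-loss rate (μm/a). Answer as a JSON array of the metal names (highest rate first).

carbon steel: T>10 °C ⇒ hinge -0.054·(20.8−10) = -0.5832
  SO₂ term: 1.77·5.0^0.52·exp(0.02·64-0.5832) = 8.205
  Sd branch = 0.102·Sd^0.62·e^(0.033·RH+0.04·T) = 51.19 μm/a
  r_corr = 8.205 + 51.19 = 59.39 μm/a
zinc: T>10 °C ⇒ hinge -0.071·(20.8−10) = -0.7668
  Pd branch = 0.0129·Pd^0.44·e^(0.046·RH+f) = 0.231 μm/a
  Cl⁻ term: 0.0175·196.6^0.57·exp(0.008·64+0.085·20.8) = 3.472
  r_corr = 0.231 + 3.472 = 3.703 μm/a
copper: f(T) = -0.080·(T−10) [T>10 °C] = -0.8640
  SO₂ term: 0.0053·5.0^0.26·exp(0.059·64-0.8640) = 0.1481
  Sd branch = 0.01025·Sd^0.27·e^(0.036·RH+0.049·T) = 1.184 μm/a
  r_corr = 0.1481 + 1.184 = 1.332 μm/a
Ordering by μm/a: carbon steel (59.4) > zinc (3.7) > copper (1.33)

["carbon steel", "zinc", "copper"]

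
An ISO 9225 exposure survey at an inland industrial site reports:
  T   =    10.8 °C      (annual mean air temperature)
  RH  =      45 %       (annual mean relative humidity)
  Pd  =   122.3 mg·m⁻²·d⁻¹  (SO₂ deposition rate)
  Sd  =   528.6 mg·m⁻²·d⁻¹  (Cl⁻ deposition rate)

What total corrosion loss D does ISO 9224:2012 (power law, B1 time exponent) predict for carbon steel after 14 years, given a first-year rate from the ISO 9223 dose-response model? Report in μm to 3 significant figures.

D(14) = 336 μm

carbon steel: temperature factor f = -0.054·(0.8) = -0.0432
  sulphur-dioxide contribution → 50.76 μm/a
  chloride contribution → 33.84 μm/a
  total first-year rate 84.61 μm/a
ISO 9224: D(t) = r_corr · t^b with b = 0.523 (carbon steel, B1)
  D(14) = 84.61 × 14^0.523 = 84.61 × 3.976 = 336.4 μm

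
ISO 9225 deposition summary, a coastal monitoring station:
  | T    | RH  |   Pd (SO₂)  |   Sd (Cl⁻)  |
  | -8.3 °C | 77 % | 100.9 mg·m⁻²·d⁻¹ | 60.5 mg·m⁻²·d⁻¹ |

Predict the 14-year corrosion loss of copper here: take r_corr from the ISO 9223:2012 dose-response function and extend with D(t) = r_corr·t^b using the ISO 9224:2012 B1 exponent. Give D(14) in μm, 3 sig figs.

copper: temperature factor f = +0.126·(-18.3) = -2.3058
  sulphur-dioxide contribution → 0.1648 μm/a
  chloride contribution → 0.3304 μm/a
  ⇒ r_corr(copper) = 0.4952 μm/a
ISO 9224: D(t) = r_corr · t^b with b = 0.667 (copper, B1)
  D(14) = 0.4952 × 14^0.667 = 0.4952 × 5.814 = 2.879 μm

D(14) = 2.88 μm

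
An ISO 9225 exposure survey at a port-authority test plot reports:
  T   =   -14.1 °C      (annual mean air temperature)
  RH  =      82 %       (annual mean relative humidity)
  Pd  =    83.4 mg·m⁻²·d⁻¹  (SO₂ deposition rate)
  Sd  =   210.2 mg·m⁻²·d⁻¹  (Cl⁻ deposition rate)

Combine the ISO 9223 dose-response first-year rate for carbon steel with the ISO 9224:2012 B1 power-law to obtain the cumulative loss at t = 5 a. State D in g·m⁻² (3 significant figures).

carbon steel: T≤10 °C ⇒ hinge +0.150·(-14.1−10) = -3.6150
  Pd branch = 1.77·Pd^0.52·e^(0.02·RH+f) = 2.45 μm/a
  Sd branch = 0.102·Sd^0.62·e^(0.033·RH+0.04·T) = 23.93 μm/a
  sum: 2.45 + 23.93 → r_corr = 26.38 μm/a
Long-term exponent b (ISO 9224 Table 2, B1) = 0.523
  D(5) = 26.38 × 5^0.523 = 26.38 × 2.32 = 61.21 μm
  Mass loss = 61.21 μm × 7.85 g/cm³ = 480.5 g·m⁻²

D(5) = 480 g·m⁻²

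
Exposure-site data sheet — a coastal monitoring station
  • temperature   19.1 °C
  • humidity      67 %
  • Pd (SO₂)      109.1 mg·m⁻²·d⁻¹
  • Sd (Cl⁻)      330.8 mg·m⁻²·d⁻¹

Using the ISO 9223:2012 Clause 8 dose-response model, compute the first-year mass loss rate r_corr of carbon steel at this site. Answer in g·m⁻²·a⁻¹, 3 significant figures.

r_corr = 945 g·m⁻²·a⁻¹

carbon steel: T>10 °C ⇒ hinge -0.054·(19.1−10) = -0.4914
  sulphur-dioxide contribution → 47.44 μm/a
  chloride contribution → 72.9 μm/a
  total first-year rate 120.3 μm/a
Convert to mass loss: 120.3 μm/a × 7.85 g/cm³ = 944.7 g·m⁻²·a⁻¹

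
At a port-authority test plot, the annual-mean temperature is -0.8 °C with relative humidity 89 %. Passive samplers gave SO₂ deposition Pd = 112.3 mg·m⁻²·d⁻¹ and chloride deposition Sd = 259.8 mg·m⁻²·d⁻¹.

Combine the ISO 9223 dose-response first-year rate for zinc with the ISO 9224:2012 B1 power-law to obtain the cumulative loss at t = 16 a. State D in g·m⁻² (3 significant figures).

zinc: temperature factor f = +0.038·(-10.8) = -0.4104
  Pd branch = 0.0129·Pd^0.44·e^(0.046·RH+f) = 4.098 μm/a
  Cl⁻ term: 0.0175·259.8^0.57·exp(0.008·89+0.085·-0.8) = 0.7926
  r_corr = 4.098 + 0.7926 = 4.89 μm/a
Power-law: D(16) = r_corr · 16^0.813
  D(16) = 4.89 × 16^0.813 = 4.89 × 9.527 = 46.59 μm
  Mass loss = 46.59 μm × 7.14 g/cm³ = 332.6 g·m⁻²

D(16) = 333 g·m⁻²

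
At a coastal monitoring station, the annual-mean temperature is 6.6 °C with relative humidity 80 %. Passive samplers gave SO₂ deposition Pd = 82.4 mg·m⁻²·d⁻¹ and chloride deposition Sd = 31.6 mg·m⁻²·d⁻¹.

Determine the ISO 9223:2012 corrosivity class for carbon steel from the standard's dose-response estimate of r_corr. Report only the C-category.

C4

carbon steel: T≤10 °C ⇒ hinge +0.150·(6.6−10) = -0.5100
  SO₂ term: 1.77·82.4^0.52·exp(0.02·80-0.5100) = 52.2
  Cl⁻ term: 0.102·31.6^0.62·exp(0.033·80+0.04·6.6) = 15.83
  sum: 52.2 + 15.83 → r_corr = 68.03 μm/a
ISO 9223 Table 2 (carbon steel): 50 < 68 ≤ 80 μm/a ⇒ C4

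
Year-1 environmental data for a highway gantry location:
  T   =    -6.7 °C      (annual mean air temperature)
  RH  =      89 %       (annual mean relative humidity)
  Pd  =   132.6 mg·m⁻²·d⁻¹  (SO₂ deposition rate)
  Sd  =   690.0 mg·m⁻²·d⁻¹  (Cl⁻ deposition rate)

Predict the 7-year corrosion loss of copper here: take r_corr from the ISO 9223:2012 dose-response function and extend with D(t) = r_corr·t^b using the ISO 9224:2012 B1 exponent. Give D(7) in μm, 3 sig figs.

copper: temperature factor f = +0.126·(-16.7) = -2.1042
  SO₂ term: 0.0053·132.6^0.26·exp(0.059·89-2.1042) = 0.4393
  Cl⁻ term: 0.01025·690.0^0.27·exp(0.036·89+0.049·-6.7) = 1.062
  sum: 0.4393 + 1.062 → r_corr = 1.501 μm/a
ISO 9224: D(t) = r_corr · t^b with b = 0.667 (copper, B1)
  D(7) = 1.501 × 7^0.667 = 1.501 × 3.662 = 5.497 μm

D(7) = 5.50 μm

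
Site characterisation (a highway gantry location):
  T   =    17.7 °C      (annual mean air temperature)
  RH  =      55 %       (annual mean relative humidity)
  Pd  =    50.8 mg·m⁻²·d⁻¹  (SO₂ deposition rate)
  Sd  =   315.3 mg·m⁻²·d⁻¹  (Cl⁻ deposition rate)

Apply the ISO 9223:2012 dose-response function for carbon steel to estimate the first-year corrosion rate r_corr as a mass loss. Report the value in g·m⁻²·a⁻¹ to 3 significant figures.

carbon steel: f(T) = -0.054·(T−10) [T>10 °C] = -0.4158
  Pd branch = 1.77·Pd^0.52·e^(0.02·RH+f) = 27.05 μm/a
  Sd branch = 0.102·Sd^0.62·e^(0.033·RH+0.04·T) = 45.03 μm/a
  sum: 27.05 + 45.03 → r_corr = 72.08 μm/a
Convert to mass loss: 72.08 μm/a × 7.85 g/cm³ = 565.9 g·m⁻²·a⁻¹

r_corr = 566 g·m⁻²·a⁻¹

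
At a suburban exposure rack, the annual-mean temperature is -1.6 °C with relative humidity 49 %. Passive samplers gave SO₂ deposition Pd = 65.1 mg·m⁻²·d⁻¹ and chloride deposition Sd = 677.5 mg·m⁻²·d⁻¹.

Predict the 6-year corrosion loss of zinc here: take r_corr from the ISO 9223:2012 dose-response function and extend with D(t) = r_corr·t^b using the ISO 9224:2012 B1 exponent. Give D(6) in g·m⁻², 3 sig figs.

D(6) = 43.7 g·m⁻²

zinc: f(T) = +0.038·(T−10) [T≤10 °C] = -0.4408
  sulphur-dioxide contribution → 0.4966 μm/a
  chloride contribution → 0.9286 μm/a
  ⇒ r_corr(zinc) = 1.425 μm/a
ISO 9224: D(t) = r_corr · t^b with b = 0.813 (zinc, B1)
  D(6) = 1.425 × 6^0.813 = 1.425 × 4.292 = 6.117 μm
  Mass loss = 6.117 μm × 7.14 g/cm³ = 43.67 g·m⁻²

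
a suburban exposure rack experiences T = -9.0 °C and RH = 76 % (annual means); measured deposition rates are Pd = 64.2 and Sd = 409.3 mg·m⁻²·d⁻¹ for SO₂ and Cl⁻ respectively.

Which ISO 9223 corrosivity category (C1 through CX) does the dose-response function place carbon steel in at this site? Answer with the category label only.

C3

carbon steel: T≤10 °C ⇒ hinge +0.150·(-9.0−10) = -2.8500
  Pd branch = 1.77·Pd^0.52·e^(0.02·RH+f) = 4.076 μm/a
  Sd branch = 0.102·Sd^0.62·e^(0.033·RH+0.04·T) = 36.39 μm/a
  sum: 4.076 + 36.39 → r_corr = 40.46 μm/a
40.5 μm/a falls in (25, 50] for carbon steel → category C3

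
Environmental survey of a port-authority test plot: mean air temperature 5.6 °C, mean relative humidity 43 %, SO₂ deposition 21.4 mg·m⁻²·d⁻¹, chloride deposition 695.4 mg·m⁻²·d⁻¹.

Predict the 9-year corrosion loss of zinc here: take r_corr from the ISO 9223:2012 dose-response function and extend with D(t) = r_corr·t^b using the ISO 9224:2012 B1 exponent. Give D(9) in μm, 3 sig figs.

zinc: T≤10 °C ⇒ hinge +0.038·(5.6−10) = -0.1672
  Pd branch = 0.0129·Pd^0.44·e^(0.046·RH+f) = 0.3037 μm/a
  Sd branch = 0.0175·Sd^0.57·e^(0.008·RH+0.085·T) = 1.657 μm/a
  sum: 0.3037 + 1.657 → r_corr = 1.96 μm/a
ISO 9224: D(t) = r_corr · t^b with b = 0.813 (zinc, B1)
  D(9) = 1.96 × 9^0.813 = 1.96 × 5.968 = 11.7 μm

D(9) = 11.7 μm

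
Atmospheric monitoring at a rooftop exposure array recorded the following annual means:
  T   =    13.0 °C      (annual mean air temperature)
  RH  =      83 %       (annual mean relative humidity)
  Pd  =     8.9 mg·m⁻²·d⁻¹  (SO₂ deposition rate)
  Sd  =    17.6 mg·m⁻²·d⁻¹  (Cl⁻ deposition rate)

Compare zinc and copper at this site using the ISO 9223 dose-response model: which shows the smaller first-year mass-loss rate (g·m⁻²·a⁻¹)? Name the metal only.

zinc

zinc: temperature factor f = -0.071·(3.0) = -0.2130
  SO₂ term: 0.0129·8.9^0.44·exp(0.046·83-0.2130) = 1.242
  Sd branch = 0.0175·Sd^0.57·e^(0.008·RH+0.085·T) = 0.5263 μm/a
  sum: 1.242 + 0.5263 → r_corr = 1.768 μm/a
  mass loss = 1.768 μm/a × 7.14 g/cm³ = 12.62 g·m⁻²·a⁻¹
copper: f(T) = -0.080·(T−10) [T>10 °C] = -0.2400
  Pd branch = 0.0053·Pd^0.26·e^(0.059·RH+f) = 0.9854 μm/a
  Cl⁻ term: 0.01025·17.6^0.27·exp(0.036·83+0.049·13.0) = 0.8343
  sum: 0.9854 + 0.8343 → r_corr = 1.82 μm/a
  mass loss = 1.82 μm/a × 8.96 g/cm³ = 16.3 g·m⁻²·a⁻¹
Ordering by g·m⁻²·a⁻¹: copper (16.3) > zinc (12.6)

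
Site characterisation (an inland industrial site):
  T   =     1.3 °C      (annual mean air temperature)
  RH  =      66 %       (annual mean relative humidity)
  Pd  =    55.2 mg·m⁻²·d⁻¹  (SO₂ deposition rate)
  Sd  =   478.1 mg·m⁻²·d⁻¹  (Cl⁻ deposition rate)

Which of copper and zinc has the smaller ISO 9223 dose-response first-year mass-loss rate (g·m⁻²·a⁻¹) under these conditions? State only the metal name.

copper: T≤10 °C ⇒ hinge +0.126·(1.3−10) = -1.0962
  SO₂ term: 0.0053·55.2^0.26·exp(0.059·66-1.0962) = 0.2467
  Sd branch = 0.01025·Sd^0.27·e^(0.036·RH+0.049·T) = 0.6219 μm/a
  sum: 0.2467 + 0.6219 → r_corr = 0.8687 μm/a
  mass loss = 0.8687 μm/a × 8.96 g/cm³ = 7.783 g·m⁻²·a⁻¹
zinc: f(T) = +0.038·(T−10) [T≤10 °C] = -0.3306
  SO₂ term: 0.0129·55.2^0.44·exp(0.046·66-0.3306) = 1.127
  Cl⁻ term: 0.0175·478.1^0.57·exp(0.008·66+0.085·1.3) = 1.116
  sum: 1.127 + 1.116 → r_corr = 2.243 μm/a
  mass loss = 2.243 μm/a × 7.14 g/cm³ = 16.02 g·m⁻²·a⁻¹
Ordering by g·m⁻²·a⁻¹: zinc (16) > copper (7.78)

copper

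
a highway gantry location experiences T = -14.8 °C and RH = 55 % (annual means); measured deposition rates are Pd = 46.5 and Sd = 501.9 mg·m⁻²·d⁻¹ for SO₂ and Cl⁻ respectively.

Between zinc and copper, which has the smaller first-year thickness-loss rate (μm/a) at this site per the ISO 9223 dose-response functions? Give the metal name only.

copper

zinc: T≤10 °C ⇒ hinge +0.038·(-14.8−10) = -0.9424
  SO₂ term: 0.0129·46.5^0.44·exp(0.046·55-0.9424) = 0.3418
  Sd branch = 0.0175·Sd^0.57·e^(0.008·RH+0.085·T) = 0.2674 μm/a
  sum: 0.3418 + 0.2674 → r_corr = 0.6092 μm/a
copper: f(T) = +0.126·(T−10) [T≤10 °C] = -3.1248
  SO₂ term: 0.0053·46.5^0.26·exp(0.059·55-3.1248) = 0.01622
  Sd branch = 0.01025·Sd^0.27·e^(0.036·RH+0.049·T) = 0.1927 μm/a
  r_corr = 0.01622 + 0.1927 = 0.2089 μm/a
Ordering by μm/a: zinc (0.609) > copper (0.209)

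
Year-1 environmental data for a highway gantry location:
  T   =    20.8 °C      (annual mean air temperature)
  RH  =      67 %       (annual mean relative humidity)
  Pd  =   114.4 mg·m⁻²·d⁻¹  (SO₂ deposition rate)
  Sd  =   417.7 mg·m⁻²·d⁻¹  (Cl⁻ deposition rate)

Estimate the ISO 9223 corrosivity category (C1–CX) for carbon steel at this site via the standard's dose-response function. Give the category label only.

carbon steel: f(T) = -0.054·(T−10) [T>10 °C] = -0.5832
  Pd branch = 1.77·Pd^0.52·e^(0.02·RH+f) = 44.36 μm/a
  Cl⁻ term: 0.102·417.7^0.62·exp(0.033·67+0.04·20.8) = 90.18
  sum: 44.36 + 90.18 → r_corr = 134.5 μm/a
135 μm/a falls in (80, 200] for carbon steel → category C5

C5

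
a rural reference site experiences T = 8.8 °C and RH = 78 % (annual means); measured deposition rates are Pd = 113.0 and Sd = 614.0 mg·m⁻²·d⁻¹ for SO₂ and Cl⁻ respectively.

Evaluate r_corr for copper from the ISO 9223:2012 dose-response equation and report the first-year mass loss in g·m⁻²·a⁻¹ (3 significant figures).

copper: temperature factor f = +0.126·(-1.2) = -0.1512
  sulphur-dioxide contribution → 1.553 μm/a
  chloride contribution → 1.48 μm/a
  ⇒ r_corr(copper) = 3.033 μm/a
Convert to mass loss: 3.033 μm/a × 8.96 g/cm³ = 27.17 g·m⁻²·a⁻¹

r_corr = 27.2 g·m⁻²·a⁻¹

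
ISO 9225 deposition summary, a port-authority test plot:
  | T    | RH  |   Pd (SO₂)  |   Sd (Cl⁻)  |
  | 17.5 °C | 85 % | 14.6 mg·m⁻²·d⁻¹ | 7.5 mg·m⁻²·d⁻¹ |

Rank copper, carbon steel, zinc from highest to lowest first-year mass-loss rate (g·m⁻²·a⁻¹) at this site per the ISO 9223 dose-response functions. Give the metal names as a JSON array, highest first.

["carbon steel", "copper", "zinc"]

copper: T>10 °C ⇒ hinge -0.080·(17.5−10) = -0.6000
  SO₂ term: 0.0053·14.6^0.26·exp(0.059·85-0.6000) = 0.8799
  Cl⁻ term: 0.01025·7.5^0.27·exp(0.036·85+0.049·17.5) = 0.8878
  sum: 0.8799 + 0.8878 → r_corr = 1.768 μm/a
  mass loss = 1.768 μm/a × 8.96 g/cm³ = 15.84 g·m⁻²·a⁻¹
carbon steel: T>10 °C ⇒ hinge -0.054·(17.5−10) = -0.4050
  SO₂ term: 1.77·14.6^0.52·exp(0.02·85-0.4050) = 26.05
  Sd branch = 0.102·Sd^0.62·e^(0.033·RH+0.04·T) = 11.84 μm/a
  sum: 26.05 + 11.84 → r_corr = 37.89 μm/a
  mass loss = 37.89 μm/a × 7.85 g/cm³ = 297.5 g·m⁻²·a⁻¹
zinc: f(T) = -0.071·(T−10) [T>10 °C] = -0.5325
  Pd branch = 0.0129·Pd^0.44·e^(0.046·RH+f) = 1.23 μm/a
  Sd branch = 0.0175·Sd^0.57·e^(0.008·RH+0.085·T) = 0.4821 μm/a
  r_corr = 1.23 + 0.4821 = 1.712 μm/a
  mass loss = 1.712 μm/a × 7.14 g/cm³ = 12.22 g·m⁻²·a⁻¹
Ordering by g·m⁻²·a⁻¹: carbon steel (297) > copper (15.8) > zinc (12.2)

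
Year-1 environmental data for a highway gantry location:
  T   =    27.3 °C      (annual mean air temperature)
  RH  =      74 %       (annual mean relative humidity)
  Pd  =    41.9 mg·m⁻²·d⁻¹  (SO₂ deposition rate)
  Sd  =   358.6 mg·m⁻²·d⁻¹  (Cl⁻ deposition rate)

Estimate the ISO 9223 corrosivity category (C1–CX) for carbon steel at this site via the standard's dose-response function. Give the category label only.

C5

carbon steel: T>10 °C ⇒ hinge -0.054·(27.3−10) = -0.9342
  SO₂ term: 1.77·41.9^0.52·exp(0.02·74-0.9342) = 21.31
  Cl⁻ term: 0.102·358.6^0.62·exp(0.033·74+0.04·27.3) = 134
  r_corr = 21.31 + 134 = 155.4 μm/a
155 μm/a falls in (80, 200] for carbon steel → category C5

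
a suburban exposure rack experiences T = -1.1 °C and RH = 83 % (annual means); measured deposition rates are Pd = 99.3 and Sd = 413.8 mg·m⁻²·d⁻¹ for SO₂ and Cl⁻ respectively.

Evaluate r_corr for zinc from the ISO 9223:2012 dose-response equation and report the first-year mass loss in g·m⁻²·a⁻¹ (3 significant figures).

zinc: temperature factor f = +0.038·(-11.1) = -0.4218
  sulphur-dioxide contribution → 2.912 μm/a
  chloride contribution → 0.9602 μm/a
  total first-year rate 3.872 μm/a
Convert to mass loss: 3.872 μm/a × 7.14 g/cm³ = 27.65 g·m⁻²·a⁻¹

r_corr = 27.6 g·m⁻²·a⁻¹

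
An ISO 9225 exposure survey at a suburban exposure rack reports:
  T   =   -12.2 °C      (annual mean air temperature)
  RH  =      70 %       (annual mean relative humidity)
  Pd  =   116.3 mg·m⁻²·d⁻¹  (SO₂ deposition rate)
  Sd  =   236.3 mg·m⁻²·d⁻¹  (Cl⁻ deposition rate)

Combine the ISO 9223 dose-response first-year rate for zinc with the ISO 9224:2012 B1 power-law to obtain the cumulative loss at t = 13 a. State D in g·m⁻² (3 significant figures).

zinc: f(T) = +0.038·(T−10) [T≤10 °C] = -0.8436
  SO₂ term: 0.0129·116.3^0.44·exp(0.046·70-0.8436) = 1.126
  Sd branch = 0.0175·Sd^0.57·e^(0.008·RH+0.085·T) = 0.2448 μm/a
  r_corr = 1.126 + 0.2448 = 1.371 μm/a
Power-law: D(13) = r_corr · 13^0.813
  D(13) = 1.371 × 13^0.813 = 1.371 × 8.047 = 11.03 μm
  Mass loss = 11.03 μm × 7.14 g/cm³ = 78.75 g·m⁻²

D(13) = 78.8 g·m⁻²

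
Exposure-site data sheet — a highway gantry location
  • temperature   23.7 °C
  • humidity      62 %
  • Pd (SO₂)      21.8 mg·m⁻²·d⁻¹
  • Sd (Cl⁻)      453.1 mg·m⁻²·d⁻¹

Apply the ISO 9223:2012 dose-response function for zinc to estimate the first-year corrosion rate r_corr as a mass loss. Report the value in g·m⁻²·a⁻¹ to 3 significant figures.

zinc: temperature factor f = -0.071·(13.7) = -0.9727
  SO₂ term: 0.0129·21.8^0.44·exp(0.046·62-0.9727) = 0.3279
  Cl⁻ term: 0.0175·453.1^0.57·exp(0.008·62+0.085·23.7) = 7.037
  sum: 0.3279 + 7.037 → r_corr = 7.364 μm/a
Convert to mass loss: 7.364 μm/a × 7.14 g/cm³ = 52.58 g·m⁻²·a⁻¹

r_corr = 52.6 g·m⁻²·a⁻¹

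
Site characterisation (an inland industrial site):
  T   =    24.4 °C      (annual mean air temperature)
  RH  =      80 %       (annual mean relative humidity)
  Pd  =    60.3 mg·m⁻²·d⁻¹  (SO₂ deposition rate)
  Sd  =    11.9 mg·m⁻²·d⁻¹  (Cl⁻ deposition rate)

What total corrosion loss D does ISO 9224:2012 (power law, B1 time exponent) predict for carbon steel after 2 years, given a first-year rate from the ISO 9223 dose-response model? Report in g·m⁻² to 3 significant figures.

carbon steel: T>10 °C ⇒ hinge -0.054·(24.4−10) = -0.7776
  sulphur-dioxide contribution → 33.95 μm/a
  chloride contribution → 17.61 μm/a
  total first-year rate 51.57 μm/a
ISO 9224: D(t) = r_corr · t^b with b = 0.523 (carbon steel, B1)
  D(2) = 51.57 × 2^0.523 = 51.57 × 1.437 = 74.1 μm
  Mass loss = 74.1 μm × 7.85 g/cm³ = 581.7 g·m⁻²

D(2) = 582 g·m⁻²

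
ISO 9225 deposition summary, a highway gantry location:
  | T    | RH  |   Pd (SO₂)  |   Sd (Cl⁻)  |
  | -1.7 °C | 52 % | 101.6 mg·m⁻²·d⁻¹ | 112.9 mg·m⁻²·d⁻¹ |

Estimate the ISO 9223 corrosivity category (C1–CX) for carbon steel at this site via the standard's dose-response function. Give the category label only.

carbon steel: temperature factor f = +0.150·(-11.7) = -1.7550
  SO₂ term: 1.77·101.6^0.52·exp(0.02·52-1.7550) = 9.573
  Cl⁻ term: 0.102·112.9^0.62·exp(0.033·52+0.04·-1.7) = 9.931
  sum: 9.573 + 9.931 → r_corr = 19.5 μm/a
19.5 μm/a falls in (1.3, 25] for carbon steel → category C2

C2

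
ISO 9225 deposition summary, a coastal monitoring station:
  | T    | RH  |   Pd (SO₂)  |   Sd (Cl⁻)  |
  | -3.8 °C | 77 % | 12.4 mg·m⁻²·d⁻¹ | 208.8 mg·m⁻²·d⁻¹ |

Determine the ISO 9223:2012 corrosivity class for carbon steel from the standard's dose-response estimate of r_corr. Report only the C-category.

carbon steel: T≤10 °C ⇒ hinge +0.150·(-3.8−10) = -2.0700
  Pd branch = 1.77·Pd^0.52·e^(0.02·RH+f) = 3.858 μm/a
  Cl⁻ term: 0.102·208.8^0.62·exp(0.033·77+0.04·-3.8) = 30.5
  r_corr = 3.858 + 30.5 = 34.36 μm/a
Category bounds: 25…50 μm/a bracket r_corr ⇒ C3

C3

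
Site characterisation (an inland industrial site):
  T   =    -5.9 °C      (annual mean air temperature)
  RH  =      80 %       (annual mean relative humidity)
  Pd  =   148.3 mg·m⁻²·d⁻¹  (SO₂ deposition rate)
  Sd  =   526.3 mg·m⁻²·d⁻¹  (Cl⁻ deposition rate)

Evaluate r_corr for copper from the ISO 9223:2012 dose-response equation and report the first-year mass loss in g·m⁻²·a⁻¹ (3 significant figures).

r_corr = 9.29 g·m⁻²·a⁻¹

copper: f(T) = +0.126·(T−10) [T≤10 °C] = -2.0034
  sulphur-dioxide contribution → 0.2942 μm/a
  chloride contribution → 0.7425 μm/a
  ⇒ r_corr(copper) = 1.037 μm/a
Convert to mass loss: 1.037 μm/a × 8.96 g/cm³ = 9.288 g·m⁻²·a⁻¹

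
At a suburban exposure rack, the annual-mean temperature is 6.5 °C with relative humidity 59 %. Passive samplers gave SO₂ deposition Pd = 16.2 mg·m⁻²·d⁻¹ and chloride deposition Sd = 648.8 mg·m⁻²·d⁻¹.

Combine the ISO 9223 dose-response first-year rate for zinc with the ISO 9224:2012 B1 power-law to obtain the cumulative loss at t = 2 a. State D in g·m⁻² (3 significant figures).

D(2) = 31.8 g·m⁻²

zinc: temperature factor f = +0.038·(-3.5) = -0.1330
  sulphur-dioxide contribution → 0.5804 μm/a
  chloride contribution → 1.954 μm/a
  ⇒ r_corr(zinc) = 2.534 μm/a
ISO 9224: D(t) = r_corr · t^b with b = 0.813 (zinc, B1)
  D(2) = 2.534 × 2^0.813 = 2.534 × 1.757 = 4.452 μm
  Mass loss = 4.452 μm × 7.14 g/cm³ = 31.79 g·m⁻²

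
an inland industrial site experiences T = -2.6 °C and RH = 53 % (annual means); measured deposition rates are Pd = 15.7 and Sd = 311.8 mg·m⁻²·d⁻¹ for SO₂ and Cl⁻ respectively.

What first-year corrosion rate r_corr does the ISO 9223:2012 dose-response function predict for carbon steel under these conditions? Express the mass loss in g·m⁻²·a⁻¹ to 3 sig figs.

r_corr = 171 g·m⁻²·a⁻¹

carbon steel: f(T) = +0.150·(T−10) [T≤10 °C] = -1.8900
  Pd branch = 1.77·Pd^0.52·e^(0.02·RH+f) = 3.231 μm/a
  Sd branch = 0.102·Sd^0.62·e^(0.033·RH+0.04·T) = 18.59 μm/a
  r_corr = 3.231 + 18.59 = 21.82 μm/a
Convert to mass loss: 21.82 μm/a × 7.85 g/cm³ = 171.3 g·m⁻²·a⁻¹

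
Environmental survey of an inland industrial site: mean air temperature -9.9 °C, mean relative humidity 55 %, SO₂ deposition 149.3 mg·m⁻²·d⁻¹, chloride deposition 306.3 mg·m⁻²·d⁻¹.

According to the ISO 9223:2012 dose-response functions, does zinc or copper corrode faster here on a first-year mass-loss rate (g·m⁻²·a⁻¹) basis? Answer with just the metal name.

zinc: T≤10 °C ⇒ hinge +0.038·(-9.9−10) = -0.7562
  sulphur-dioxide contribution → 0.6879 μm/a
  chloride contribution → 0.306 μm/a
  total first-year rate 0.9939 μm/a
  mass loss = 0.9939 μm/a × 7.14 g/cm³ = 7.097 g·m⁻²·a⁻¹
copper: f(T) = +0.126·(T−10) [T≤10 °C] = -2.5074
  sulphur-dioxide contribution → 0.04073 μm/a
  chloride contribution → 0.2144 μm/a
  total first-year rate 0.2551 μm/a
  mass loss = 0.2551 μm/a × 8.96 g/cm³ = 2.286 g·m⁻²·a⁻¹
Ordering by g·m⁻²·a⁻¹: zinc (7.1) > copper (2.29)

zinc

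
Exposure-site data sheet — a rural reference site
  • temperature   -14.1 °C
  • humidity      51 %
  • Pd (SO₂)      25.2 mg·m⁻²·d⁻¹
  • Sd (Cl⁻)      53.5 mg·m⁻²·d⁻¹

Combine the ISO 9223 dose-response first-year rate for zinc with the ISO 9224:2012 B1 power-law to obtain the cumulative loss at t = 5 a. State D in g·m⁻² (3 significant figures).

D(5) = 7.92 g·m⁻²

zinc: temperature factor f = +0.038·(-24.1) = -0.9158
  SO₂ term: 0.0129·25.2^0.44·exp(0.046·51-0.9158) = 0.223
  Cl⁻ term: 0.0175·53.5^0.57·exp(0.008·51+0.085·-14.1) = 0.07672
  r_corr = 0.223 + 0.07672 = 0.2997 μm/a
Power-law: D(5) = r_corr · 5^0.813
  D(5) = 0.2997 × 5^0.813 = 0.2997 × 3.701 = 1.109 μm
  Mass loss = 1.109 μm × 7.14 g/cm³ = 7.919 g·m⁻²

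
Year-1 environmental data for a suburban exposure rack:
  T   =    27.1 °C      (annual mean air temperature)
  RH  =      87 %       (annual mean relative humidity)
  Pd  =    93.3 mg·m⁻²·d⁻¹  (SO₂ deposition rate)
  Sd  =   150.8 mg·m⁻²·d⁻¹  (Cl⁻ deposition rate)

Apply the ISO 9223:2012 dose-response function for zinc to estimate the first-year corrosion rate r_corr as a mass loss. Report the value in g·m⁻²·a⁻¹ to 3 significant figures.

zinc: T>10 °C ⇒ hinge -0.071·(27.1−10) = -1.2141
  SO₂ term: 0.0129·93.3^0.44·exp(0.046·87-1.2141) = 1.542
  Sd branch = 0.0175·Sd^0.57·e^(0.008·RH+0.085·T) = 6.129 μm/a
  r_corr = 1.542 + 6.129 = 7.671 μm/a
Convert to mass loss: 7.671 μm/a × 7.14 g/cm³ = 54.77 g·m⁻²·a⁻¹

r_corr = 54.8 g·m⁻²·a⁻¹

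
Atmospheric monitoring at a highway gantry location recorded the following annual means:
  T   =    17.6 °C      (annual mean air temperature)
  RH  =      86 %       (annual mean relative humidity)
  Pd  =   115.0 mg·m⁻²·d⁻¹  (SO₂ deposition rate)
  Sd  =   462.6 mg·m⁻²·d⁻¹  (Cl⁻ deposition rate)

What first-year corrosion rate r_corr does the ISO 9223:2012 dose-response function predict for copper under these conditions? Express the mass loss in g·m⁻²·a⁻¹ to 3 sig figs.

copper: f(T) = -0.080·(T−10) [T>10 °C] = -0.6080
  sulphur-dioxide contribution → 1.583 μm/a
  chloride contribution → 2.815 μm/a
  ⇒ r_corr(copper) = 4.398 μm/a
Convert to mass loss: 4.398 μm/a × 8.96 g/cm³ = 39.41 g·m⁻²·a⁻¹

r_corr = 39.4 g·m⁻²·a⁻¹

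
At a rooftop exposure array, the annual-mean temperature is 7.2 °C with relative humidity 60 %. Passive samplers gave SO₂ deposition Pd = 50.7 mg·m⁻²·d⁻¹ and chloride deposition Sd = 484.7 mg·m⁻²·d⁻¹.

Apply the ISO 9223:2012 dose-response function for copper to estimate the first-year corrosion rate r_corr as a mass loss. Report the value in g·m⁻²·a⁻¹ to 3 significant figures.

copper: f(T) = +0.126·(T−10) [T≤10 °C] = -0.3528
  SO₂ term: 0.0053·50.7^0.26·exp(0.059·60-0.3528) = 0.3563
  Cl⁻ term: 0.01025·484.7^0.27·exp(0.036·60+0.049·7.2) = 0.6716
  r_corr = 0.3563 + 0.6716 = 1.028 μm/a
Convert to mass loss: 1.028 μm/a × 8.96 g/cm³ = 9.209 g·m⁻²·a⁻¹

r_corr = 9.21 g·m⁻²·a⁻¹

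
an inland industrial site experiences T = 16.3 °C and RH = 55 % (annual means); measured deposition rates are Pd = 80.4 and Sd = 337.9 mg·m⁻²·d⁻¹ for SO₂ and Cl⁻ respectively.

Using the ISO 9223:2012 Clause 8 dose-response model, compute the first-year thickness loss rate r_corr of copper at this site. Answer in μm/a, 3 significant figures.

r_corr = 1.05 μm/a

copper: T>10 °C ⇒ hinge -0.080·(16.3−10) = -0.5040
  sulphur-dioxide contribution → 0.2571 μm/a
  chloride contribution → 0.7948 μm/a
  total first-year rate 1.052 μm/a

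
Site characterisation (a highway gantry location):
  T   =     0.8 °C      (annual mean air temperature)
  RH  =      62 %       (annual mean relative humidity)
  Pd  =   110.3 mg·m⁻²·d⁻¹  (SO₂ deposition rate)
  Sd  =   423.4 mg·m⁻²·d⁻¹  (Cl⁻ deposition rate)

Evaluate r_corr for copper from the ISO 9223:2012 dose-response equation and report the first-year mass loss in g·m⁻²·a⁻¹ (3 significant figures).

copper: f(T) = +0.126·(T−10) [T≤10 °C] = -1.1592
  Pd branch = 0.0053·Pd^0.26·e^(0.059·RH+f) = 0.2191 μm/a
  Sd branch = 0.01025·Sd^0.27·e^(0.036·RH+0.049·T) = 0.5085 μm/a
  sum: 0.2191 + 0.5085 → r_corr = 0.7276 μm/a
Convert to mass loss: 0.7276 μm/a × 8.96 g/cm³ = 6.519 g·m⁻²·a⁻¹

r_corr = 6.52 g·m⁻²·a⁻¹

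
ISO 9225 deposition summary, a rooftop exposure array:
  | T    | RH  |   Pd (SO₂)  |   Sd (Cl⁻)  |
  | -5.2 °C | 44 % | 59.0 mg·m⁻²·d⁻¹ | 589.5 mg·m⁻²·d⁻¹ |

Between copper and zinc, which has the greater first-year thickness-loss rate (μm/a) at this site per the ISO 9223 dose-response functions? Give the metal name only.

zinc

copper: T≤10 °C ⇒ hinge +0.126·(-5.2−10) = -1.9152
  Pd branch = 0.0053·Pd^0.26·e^(0.059·RH+f) = 0.03022 μm/a
  Cl⁻ term: 0.01025·589.5^0.27·exp(0.036·44+0.049·-5.2) = 0.2168
  r_corr = 0.03022 + 0.2168 = 0.247 μm/a
zinc: temperature factor f = +0.038·(-15.2) = -0.5776
  Pd branch = 0.0129·Pd^0.44·e^(0.046·RH+f) = 0.3296 μm/a
  Sd branch = 0.0175·Sd^0.57·e^(0.008·RH+0.085·T) = 0.6069 μm/a
  sum: 0.3296 + 0.6069 → r_corr = 0.9365 μm/a
Ordering by μm/a: zinc (0.936) > copper (0.247)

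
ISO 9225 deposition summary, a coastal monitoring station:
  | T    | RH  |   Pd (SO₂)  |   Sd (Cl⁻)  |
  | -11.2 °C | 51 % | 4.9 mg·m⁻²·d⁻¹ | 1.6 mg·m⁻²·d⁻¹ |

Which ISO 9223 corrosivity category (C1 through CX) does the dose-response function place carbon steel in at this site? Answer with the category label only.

C1

carbon steel: f(T) = +0.150·(T−10) [T≤10 °C] = -3.1800
  sulphur-dioxide contribution → 0.4664 μm/a
  chloride contribution → 0.4694 μm/a
  total first-year rate 0.9358 μm/a
Category bounds: 0…1.3 μm/a bracket r_corr ⇒ C1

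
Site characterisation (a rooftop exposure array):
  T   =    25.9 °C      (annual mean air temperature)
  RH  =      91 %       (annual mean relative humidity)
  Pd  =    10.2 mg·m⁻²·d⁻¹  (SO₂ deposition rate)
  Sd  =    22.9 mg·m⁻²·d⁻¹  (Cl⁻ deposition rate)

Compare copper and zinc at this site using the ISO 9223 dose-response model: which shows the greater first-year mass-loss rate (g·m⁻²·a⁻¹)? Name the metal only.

copper: temperature factor f = -0.080·(15.9) = -1.2720
  Pd branch = 0.0053·Pd^0.26·e^(0.059·RH+f) = 0.5832 μm/a
  Sd branch = 0.01025·Sd^0.27·e^(0.036·RH+0.049·T) = 2.248 μm/a
  sum: 0.5832 + 2.248 → r_corr = 2.831 μm/a
  mass loss = 2.831 μm/a × 8.96 g/cm³ = 25.37 g·m⁻²·a⁻¹
zinc: temperature factor f = -0.071·(15.9) = -1.1289
  Pd branch = 0.0129·Pd^0.44·e^(0.046·RH+f) = 0.7622 μm/a
  Sd branch = 0.0175·Sd^0.57·e^(0.008·RH+0.085·T) = 1.952 μm/a
  sum: 0.7622 + 1.952 → r_corr = 2.714 μm/a
  mass loss = 2.714 μm/a × 7.14 g/cm³ = 19.38 g·m⁻²·a⁻¹
Ordering by g·m⁻²·a⁻¹: copper (25.4) > zinc (19.4)

copper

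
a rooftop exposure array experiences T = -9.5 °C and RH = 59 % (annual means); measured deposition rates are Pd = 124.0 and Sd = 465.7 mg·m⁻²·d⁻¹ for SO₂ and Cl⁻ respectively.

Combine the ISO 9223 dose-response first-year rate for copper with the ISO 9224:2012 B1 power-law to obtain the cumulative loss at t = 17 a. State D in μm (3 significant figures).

D(17) = 2.21 μm

copper: temperature factor f = +0.126·(-19.5) = -2.4570
  sulphur-dioxide contribution → 0.05168 μm/a
  chloride contribution → 0.2827 μm/a
  total first-year rate 0.3344 μm/a
Power-law: D(17) = r_corr · 17^0.667
  D(17) = 0.3344 × 17^0.667 = 0.3344 × 6.618 = 2.213 μm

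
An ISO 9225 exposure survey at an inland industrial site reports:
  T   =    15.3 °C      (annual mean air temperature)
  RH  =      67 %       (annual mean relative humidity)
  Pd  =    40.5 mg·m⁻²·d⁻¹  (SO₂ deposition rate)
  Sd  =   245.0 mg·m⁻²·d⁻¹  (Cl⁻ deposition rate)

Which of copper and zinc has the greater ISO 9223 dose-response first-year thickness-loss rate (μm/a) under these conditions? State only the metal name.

copper: f(T) = -0.080·(T−10) [T>10 °C] = -0.4240
  sulphur-dioxide contribution → 0.473 μm/a
  chloride contribution → 1.069 μm/a
  total first-year rate 1.542 μm/a
zinc: f(T) = -0.071·(T−10) [T>10 °C] = -0.3763
  sulphur-dioxide contribution → 0.9839 μm/a
  chloride contribution → 2.526 μm/a
  total first-year rate 3.51 μm/a
Ordering by μm/a: zinc (3.51) > copper (1.54)

zinc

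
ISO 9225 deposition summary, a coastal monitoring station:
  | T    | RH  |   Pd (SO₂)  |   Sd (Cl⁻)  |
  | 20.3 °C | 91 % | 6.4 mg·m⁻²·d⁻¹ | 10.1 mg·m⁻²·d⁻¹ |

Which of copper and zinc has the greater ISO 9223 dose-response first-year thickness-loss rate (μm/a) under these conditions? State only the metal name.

copper

copper: T>10 °C ⇒ hinge -0.080·(20.3−10) = -0.8240
  Pd branch = 0.0053·Pd^0.26·e^(0.059·RH+f) = 0.8086 μm/a
  Sd branch = 0.01025·Sd^0.27·e^(0.036·RH+0.049·T) = 1.37 μm/a
  r_corr = 0.8086 + 1.37 = 2.178 μm/a
zinc: T>10 °C ⇒ hinge -0.071·(20.3−10) = -0.7313
  SO₂ term: 0.0129·6.4^0.44·exp(0.046·91-0.7313) = 0.924
  Cl⁻ term: 0.0175·10.1^0.57·exp(0.008·91+0.085·20.3) = 0.7604
  r_corr = 0.924 + 0.7604 = 1.684 μm/a
Ordering by μm/a: copper (2.18) > zinc (1.68)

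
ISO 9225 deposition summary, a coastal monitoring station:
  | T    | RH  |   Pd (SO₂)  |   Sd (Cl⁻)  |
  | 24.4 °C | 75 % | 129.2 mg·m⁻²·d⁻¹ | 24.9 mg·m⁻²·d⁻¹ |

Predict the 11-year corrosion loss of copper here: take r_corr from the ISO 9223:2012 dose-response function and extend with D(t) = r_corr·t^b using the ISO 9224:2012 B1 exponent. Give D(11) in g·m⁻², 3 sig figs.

copper: f(T) = -0.080·(T−10) [T>10 °C] = -1.1520
  Pd branch = 0.0053·Pd^0.26·e^(0.059·RH+f) = 0.4951 μm/a
  Sd branch = 0.01025·Sd^0.27·e^(0.036·RH+0.049·T) = 1.201 μm/a
  r_corr = 0.4951 + 1.201 = 1.696 μm/a
Long-term exponent b (ISO 9224 Table 2, B1) = 0.667
  D(11) = 1.696 × 11^0.667 = 1.696 × 4.95 = 8.395 μm
  Mass loss = 8.395 μm × 8.96 g/cm³ = 75.22 g·m⁻²

D(11) = 75.2 g·m⁻²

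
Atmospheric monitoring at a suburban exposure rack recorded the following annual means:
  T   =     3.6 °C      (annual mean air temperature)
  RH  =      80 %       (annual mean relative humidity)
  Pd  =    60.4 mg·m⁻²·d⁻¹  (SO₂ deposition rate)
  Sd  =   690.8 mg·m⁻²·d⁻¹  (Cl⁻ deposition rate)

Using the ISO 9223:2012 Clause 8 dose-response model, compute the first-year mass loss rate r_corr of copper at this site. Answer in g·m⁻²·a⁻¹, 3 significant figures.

r_corr = 18.3 g·m⁻²·a⁻¹

copper: f(T) = +0.126·(T−10) [T≤10 °C] = -0.8064
  Pd branch = 0.0053·Pd^0.26·e^(0.059·RH+f) = 0.7709 μm/a
  Cl⁻ term: 0.01025·690.8^0.27·exp(0.036·80+0.049·3.6) = 1.273
  r_corr = 0.7709 + 1.273 = 2.044 μm/a
Convert to mass loss: 2.044 μm/a × 8.96 g/cm³ = 18.31 g·m⁻²·a⁻¹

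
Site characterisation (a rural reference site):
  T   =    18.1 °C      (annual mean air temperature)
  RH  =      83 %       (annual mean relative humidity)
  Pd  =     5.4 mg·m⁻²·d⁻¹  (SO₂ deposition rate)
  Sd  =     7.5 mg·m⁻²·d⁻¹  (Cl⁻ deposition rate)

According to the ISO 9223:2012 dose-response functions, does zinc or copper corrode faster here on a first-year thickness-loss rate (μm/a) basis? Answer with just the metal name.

zinc: T>10 °C ⇒ hinge -0.071·(18.1−10) = -0.5751
  sulphur-dioxide contribution → 0.6938 μm/a
  chloride contribution → 0.4993 μm/a
  ⇒ r_corr(zinc) = 1.193 μm/a
copper: T>10 °C ⇒ hinge -0.080·(18.1−10) = -0.6480
  sulphur-dioxide contribution → 0.5755 μm/a
  chloride contribution → 0.8508 μm/a
  total first-year rate 1.426 μm/a
Ordering by μm/a: copper (1.43) > zinc (1.19)

copper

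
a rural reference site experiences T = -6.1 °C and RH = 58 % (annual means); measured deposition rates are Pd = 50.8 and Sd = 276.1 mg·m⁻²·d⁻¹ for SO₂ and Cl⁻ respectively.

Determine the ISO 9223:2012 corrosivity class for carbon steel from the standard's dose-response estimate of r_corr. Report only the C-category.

C2

carbon steel: T≤10 °C ⇒ hinge +0.150·(-6.1−10) = -2.4150
  SO₂ term: 1.77·50.8^0.52·exp(0.02·58-2.4150) = 3.89
  Sd branch = 0.102·Sd^0.62·e^(0.033·RH+0.04·T) = 17.67 μm/a
  sum: 3.89 + 17.67 → r_corr = 21.56 μm/a
ISO 9223 Table 2 (carbon steel): 1.3 < 21.6 ≤ 25 μm/a ⇒ C2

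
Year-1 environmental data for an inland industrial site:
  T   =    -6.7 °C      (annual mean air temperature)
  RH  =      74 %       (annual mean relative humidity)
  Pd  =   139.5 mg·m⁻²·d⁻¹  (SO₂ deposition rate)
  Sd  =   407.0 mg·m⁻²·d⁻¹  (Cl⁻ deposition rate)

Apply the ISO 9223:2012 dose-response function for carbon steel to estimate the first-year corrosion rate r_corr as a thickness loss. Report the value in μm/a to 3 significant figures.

carbon steel: temperature factor f = +0.150·(-16.7) = -2.5050
  sulphur-dioxide contribution → 8.279 μm/a
  chloride contribution → 37.21 μm/a
  total first-year rate 45.49 μm/a

r_corr = 45.5 μm/a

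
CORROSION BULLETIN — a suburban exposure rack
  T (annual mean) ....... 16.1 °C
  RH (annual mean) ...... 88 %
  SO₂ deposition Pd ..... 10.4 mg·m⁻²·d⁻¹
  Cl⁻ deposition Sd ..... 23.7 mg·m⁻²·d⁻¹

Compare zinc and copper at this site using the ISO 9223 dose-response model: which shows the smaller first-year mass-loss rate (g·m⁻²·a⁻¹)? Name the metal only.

zinc

zinc: T>10 °C ⇒ hinge -0.071·(16.1−10) = -0.4331
  Pd branch = 0.0129·Pd^0.44·e^(0.046·RH+f) = 1.343 μm/a
  Sd branch = 0.0175·Sd^0.57·e^(0.008·RH+0.085·T) = 0.8447 μm/a
  r_corr = 1.343 + 0.8447 = 2.188 μm/a
  mass loss = 2.188 μm/a × 7.14 g/cm³ = 15.62 g·m⁻²·a⁻¹
copper: T>10 °C ⇒ hinge -0.080·(16.1−10) = -0.4880
  SO₂ term: 0.0053·10.4^0.26·exp(0.059·88-0.4880) = 1.076
  Cl⁻ term: 0.01025·23.7^0.27·exp(0.036·88+0.049·16.1) = 1.26
  r_corr = 1.076 + 1.26 = 2.336 μm/a
  mass loss = 2.336 μm/a × 8.96 g/cm³ = 20.93 g·m⁻²·a⁻¹
Ordering by g·m⁻²·a⁻¹: copper (20.9) > zinc (15.6)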